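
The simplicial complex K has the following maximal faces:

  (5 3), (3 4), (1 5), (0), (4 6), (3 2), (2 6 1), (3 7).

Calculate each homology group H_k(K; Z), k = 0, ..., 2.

H_0 = Z^2,  H_1 = Z^2,  H_2 = 0.

Fix the vertex order 0 < 1 < 2 < 3 < 4 < 5 < 6 < 7 and write every simplex with vertices in increasing order. Then dim K = 2 and the simplices of K are:

  0-simplices (8): [0], [1], [2], [3], [4], [5], [6], [7]
  1-simplices (9): [1,2], [1,5], [1,6], [2,3], [2,6], [3,4], [3,5], [3,7], [4,6]
  2-simplices (1): [1,2,6]

giving chain groups C_0 ≅ Z^8, C_1 ≅ Z^9, C_2 ≅ Z^1.

The boundary map ∂_1: C_1 → C_0 sends each edge [p,q] (with p < q) to q − p. For instance
  ∂[3,5] = [5] − [3].
This gives a 8×9 integer matrix of rank 6; reducing to Smith normal form yields diagonal entries (1,1,1,1,1,1).

Boundary ∂_2: C_2 → C_1 sends each 2-simplex [p,q,r] to [q,r] − [p,r] + [p,q]. For instance
  ∂[1,2,6] = [2,6] − [1,6] + [1,2].
As a 9×1 matrix over Z this has rank 1, with invariant factors (1).

Now H_k = ker ∂_k / im ∂_{k+1}, so:

  H_0: rank C_0 − rank ∂_1 = 8 − 6 = 2, and the invariant factors of ∂_1 are all 1, so H_0 = Z^2.
  H_1: rank ker ∂_1 − rank ∂_2 = (9 − 6) − 1 = 2, and the invariant factors of ∂_2 are all 1, so H_1 = Z^2.
  H_2: rank ker ∂_2 − rank ∂_3 = (1 − 1) − 0 = 0, and there is no ∂_3, so H_2 = 0.

As a check, the Euler characteristic is 8 − 9 + 1 = 0, which agrees with 2 − 2 + 0 = 0.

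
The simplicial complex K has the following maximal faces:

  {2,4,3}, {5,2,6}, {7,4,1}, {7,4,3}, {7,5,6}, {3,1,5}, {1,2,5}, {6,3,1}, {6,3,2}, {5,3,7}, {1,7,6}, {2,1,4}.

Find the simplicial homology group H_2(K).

H_2 = 0.

Take the total order 1 < 2 < 3 < 4 < 5 < 6 < 7 on the vertex set. Then K (dimension 2) consists of the simplices:

  0-simplices (7): [1], [2], [3], [4], [5], [6], [7]
  1-simplices (18): [1,2], [1,3], [1,4], [1,5], [1,6], [1,7], [2,3], [2,4], [2,5], [2,6], [3,4], [3,5], [3,6], [3,7], [4,7], [5,6], [5,7], [6,7]
  2-simplices (12): [1,2,4], [1,2,5], [1,3,5], [1,3,6], [1,4,7], [1,6,7], [2,3,4], [2,3,6], [2,5,6], [3,4,7], [3,5,7], [5,6,7]

so the chain groups are C_0 ≅ Z^7, C_1 ≅ Z^18, C_2 ≅ Z^12.

Boundary ∂_1: C_1 → C_0 sends each edge [p,q] (with p < q) to q − p. For instance
  ∂[1,6] = [6] − [1].
As a 7×18 matrix over Z this has rank 6, with invariant factors (1,1,1,1,1,1).

Boundary ∂_2: C_2 → C_1 sends each 2-simplex [p,q,r] to [q,r] − [p,r] + [p,q]. For instance
  ∂[3,4,7] = [4,7] − [3,7] + [3,4],
  ∂[1,3,5] = [3,5] − [1,5] + [1,3].
The 18×12 boundary matrix has rank 12 and Smith normal form diag(1,1,1,1,1,1,1,1,1,1,1,2).

Computing H_k = (kernel of ∂_k) / (image of ∂_{k+1}):

  H_2: rank ker ∂_2 − rank ∂_3 = (12 − 12) − 0 = 0, and there is no ∂_3, so H_2 ≅ 0.

(K is a triangulation of the real projective plane RP^2.)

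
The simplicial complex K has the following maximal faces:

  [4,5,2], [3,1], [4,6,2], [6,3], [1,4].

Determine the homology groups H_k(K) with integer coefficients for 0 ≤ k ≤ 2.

Fix the vertex order 1 < 2 < 3 < 4 < 5 < 6 and write every simplex with vertices in increasing order. Then dim K = 2 and the simplices of K are:

  0-simplices (6): [1], [2], [3], [4], [5], [6]
  1-simplices (8): [1,3], [1,4], [2,4], [2,5], [2,6], [3,6], [4,5], [4,6]
  2-simplices (2): [2,4,5], [2,4,6]

Hence C_0 ≅ Z^6, C_1 ≅ Z^8, C_2 ≅ Z^2.

Boundary ∂_1: C_1 → C_0 is given by ∂[p,q] = [q] − [p]. For instance
  ∂[4,5] = [5] − [4].
The 6×8 boundary matrix has rank 5 and Smith normal form diag(1,1,1,1,1).

∂_2: C_2 → C_1 maps a triangle to the signed sum of its edges. For instance
  ∂[2,4,6] = [4,6] − [2,6] + [2,4],
  ∂[2,4,5] = [4,5] − [2,5] + [2,4].
As a 8×2 matrix over Z this has rank 2, with invariant factors (1,1).

Reading off H_k = ker ∂_k / im ∂_{k+1}:

  H_0: rank C_0 − rank ∂_1 = 6 − 5 = 1, and the invariant factors of ∂_1 are all 1, so H_0 = Z.
  H_1: rank ker ∂_1 − rank ∂_2 = (8 − 5) − 2 = 1, and the invariant factors of ∂_2 are all 1, so H_1 = Z.
  H_2: rank ker ∂_2 − rank ∂_3 = (2 − 2) − 0 = 0, and there is no ∂_3, so H_2 = 0.

As a check, the Euler characteristic is 6 − 8 + 2 = 0, which agrees with 1 − 1 + 0 = 0.

H_0 ≅ Z,  H_1 ≅ Z,  H_2 = 0.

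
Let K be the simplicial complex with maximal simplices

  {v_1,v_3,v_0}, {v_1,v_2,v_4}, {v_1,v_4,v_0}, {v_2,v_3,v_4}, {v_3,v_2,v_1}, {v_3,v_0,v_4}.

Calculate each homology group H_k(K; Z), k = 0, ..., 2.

K has 5 vertices, 9 edges, 6 triangles.
rank ∂_0 = 0, rank ∂_1 = 4 ⇒ b_0 = 5 − 0 − 4 = 1; all invariant factors of ∂_1 are 1 so no torsion. So H_0 = Z.
rank ∂_1 = 4, rank ∂_2 = 5 ⇒ b_1 = 9 − 4 − 5 = 0; all invariant factors of ∂_2 are 1 so no torsion. So H_1 = 0.
rank ∂_2 = 5, rank ∂_3 = 0 ⇒ b_2 = 6 − 5 − 0 = 1. So H_2 = Z.

H_0 = Z,  H_1 = 0,  H_2 = Z.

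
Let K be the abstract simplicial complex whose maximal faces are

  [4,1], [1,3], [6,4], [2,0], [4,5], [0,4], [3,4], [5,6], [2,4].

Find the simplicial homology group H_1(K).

Order the vertices as 0 < 1 < 2 < 3 < 4 < 5 < 6. Listing each simplex with vertices in this order, K has dimension 1 with simplices:

  0-simplices (7): [0], [1], [2], [3], [4], [5], [6]
  1-simplices (9): [0,2], [0,4], [1,3], [1,4], [2,4], [3,4], [4,5], [4,6], [5,6]

so the chain groups are C_0 ≅ Z^7, C_1 ≅ Z^9.

The boundary map ∂_1: C_1 → C_0 is given by ∂[p,q] = [q] − [p]. For instance
  ∂[3,4] = [4] − [3].
As a 7×9 matrix over Z this has rank 6, with invariant factors (1,1,1,1,1,1).

From H_k ≅ ker(∂_k) / im(∂_{k+1}) we obtain:

  H_1: rank ker ∂_1 − rank ∂_2 = (9 − 6) − 0 = 3, and there is no ∂_2, so H_1 ≅ Z^3.

(K is a triangulation of a wedge of 3 circles.)

H_1 = Z^3.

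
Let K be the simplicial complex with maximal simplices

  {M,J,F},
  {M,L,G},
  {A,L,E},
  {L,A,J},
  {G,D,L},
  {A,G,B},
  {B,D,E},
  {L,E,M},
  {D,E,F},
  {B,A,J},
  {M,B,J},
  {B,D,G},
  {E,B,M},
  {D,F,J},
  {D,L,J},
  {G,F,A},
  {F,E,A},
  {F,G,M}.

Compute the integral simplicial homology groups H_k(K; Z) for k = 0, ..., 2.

H_0 = Z,  H_1 = Z^2,  H_2 = Z.

Fix the vertex order A < B < D < E < F < G < J < L < M and write every simplex with vertices in increasing order. Then dim K = 2 and the simplices of K are:

  0-simplices (9): A, B, D, E, F, G, J, L, M
  1-simplices (27): AB, AE, AF, AG, AJ, AL, BD, BE, BG, BJ, BM, DE, DF, DG, DJ, DL, EF, EL, EM, FG, FJ, FM, GL, GM, JL, JM, LM
  2-simplices (18): ABG, ABJ, AEF, AEL, AFG, AJL, BDE, BDG, BEM, BJM, DEF, DFJ, DGL, DJL, ELM, FGM, FJM, GLM

Hence C_0 ≅ Z^9, C_1 ≅ Z^27, C_2 ≅ Z^18.

∂_1: C_1 → C_0 is given by ∂[p,q] = [q] − [p]. For instance
  ∂GL = L − G.
The resulting 9×27 matrix has rank 8, and its Smith normal form has invariant factors (1,1,1,1,1,1,1,1).

∂_2: C_2 → C_1 acts by ∂[p,q,r] = [q,r] − [p,r] + [p,q]. For instance
  ∂FJM = JM − FM + FJ,
  ∂ABJ = BJ − AJ + AB.
The 27×18 boundary matrix has rank 17 and Smith normal form diag(1,1,1,1,1,1,1,1,1,1,1,1,1,1,1,1,1).

Now H_k = ker ∂_k / im ∂_{k+1}, so:

  H_0: rank C_0 − rank ∂_1 = 9 − 8 = 1, and the invariant factors of ∂_1 are all 1, so H_0 = Z.
  H_1: rank ker ∂_1 − rank ∂_2 = (27 − 8) − 17 = 2, and the invariant factors of ∂_2 are all 1, so H_1 = Z^2.
  H_2: rank ker ∂_2 − rank ∂_3 = (18 − 17) − 0 = 1, and there is no ∂_3, so H_2 = Z.

As a check, the Euler characteristic is 9 − 27 + 18 = 0, which agrees with 1 − 2 + 1 = 0.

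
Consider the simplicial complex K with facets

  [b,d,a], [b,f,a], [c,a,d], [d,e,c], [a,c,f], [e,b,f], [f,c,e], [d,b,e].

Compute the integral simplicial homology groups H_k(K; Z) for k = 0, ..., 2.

H_0 ≅ Z,  H_1 = 0,  H_2 ≅ Z.

Fix the vertex order a < b < c < d < e < f and write every simplex with vertices in increasing order. Then dim K = 2 and the simplices of K are:

  0-simplices (6): a, b, c, d, e, f
  1-simplices (12): ab, ac, ad, af, bd, be, bf, cd, ce, cf, de, ef
  2-simplices (8): abd, abf, acd, acf, bde, bef, cde, cef

so the chain groups are C_0 ≅ Z^6, C_1 ≅ Z^12, C_2 ≅ Z^8.

Boundary ∂_1: C_1 → C_0 sends each edge [p,q] (with p < q) to q − p. For instance
  ∂cd = d − c.
The 6×12 boundary matrix has rank 5 and Smith normal form diag(1,1,1,1,1).

The boundary map ∂_2: C_2 → C_1 acts by ∂[p,q,r] = [q,r] − [p,r] + [p,q]. For instance
  ∂abf = bf − af + ab,
  ∂acf = cf − af + ac.
As a 12×8 matrix over Z this has rank 7, with invariant factors (1,1,1,1,1,1,1).

From H_k ≅ ker(∂_k) / im(∂_{k+1}) we obtain:

  H_0: rank C_0 − rank ∂_1 = 6 − 5 = 1, and the invariant factors of ∂_1 are all 1, so H_0 ≅ Z.
  H_1: rank ker ∂_1 − rank ∂_2 = (12 − 5) − 7 = 0, and the invariant factors of ∂_2 are all 1, so H_1 ≅ 0.
  H_2: rank ker ∂_2 − rank ∂_3 = (8 − 7) − 0 = 1, and there is no ∂_3, so H_2 ≅ Z.

(K is a triangulation of the 2-sphere S^2.)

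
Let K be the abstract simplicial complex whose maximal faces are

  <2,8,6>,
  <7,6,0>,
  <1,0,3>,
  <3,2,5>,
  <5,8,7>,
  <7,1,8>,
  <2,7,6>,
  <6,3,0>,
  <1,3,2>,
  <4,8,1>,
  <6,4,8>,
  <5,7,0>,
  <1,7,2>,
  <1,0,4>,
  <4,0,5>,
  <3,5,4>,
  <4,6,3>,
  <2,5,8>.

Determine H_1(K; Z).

Take the total order 0 < 1 < 2 < 3 < 4 < 5 < 6 < 7 < 8 on the vertex set. Then K (dimension 2) consists of the simplices:

  0-simplices (9): [0], [1], [2], [3], [4], [5], [6], [7], [8]
  1-simplices (27): (27 of them)
  2-simplices (18): [0,1,3], [0,1,4], [0,3,6], [0,4,5], [0,5,7], [0,6,7], [1,2,3], [1,2,7], [1,4,8], [1,7,8], [2,3,5], [2,5,8], [2,6,7], [2,6,8], [3,4,5], [3,4,6], [4,6,8], [5,7,8]

giving chain groups C_0 ≅ Z^9, C_1 ≅ Z^27, C_2 ≅ Z^18.

∂_1: C_1 → C_0 is given by ∂[p,q] = [q] − [p].
As a 9×27 matrix over Z this has rank 8, with invariant factors (1,1,1,1,1,1,1,1).

∂_2: C_2 → C_1 maps a triangle to the signed sum of its edges. For instance
  ∂[3,4,6] = [4,6] − [3,6] + [3,4],
  ∂[2,3,5] = [3,5] − [2,5] + [2,3].
As a 27×18 matrix over Z this has rank 18, with invariant factors (1,1,1,1,1,1,1,1,1,1,1,1,1,1,1,1,1,2).

Now H_k = ker ∂_k / im ∂_{k+1}, so:

  H_1: rank ker ∂_1 − rank ∂_2 = (27 − 8) − 18 = 1, and ∂_2 has invariant factor 2 > 1, so H_1 ≅ Z ⊕ Z/2Z.

H_1 = Z ⊕ Z/2Z.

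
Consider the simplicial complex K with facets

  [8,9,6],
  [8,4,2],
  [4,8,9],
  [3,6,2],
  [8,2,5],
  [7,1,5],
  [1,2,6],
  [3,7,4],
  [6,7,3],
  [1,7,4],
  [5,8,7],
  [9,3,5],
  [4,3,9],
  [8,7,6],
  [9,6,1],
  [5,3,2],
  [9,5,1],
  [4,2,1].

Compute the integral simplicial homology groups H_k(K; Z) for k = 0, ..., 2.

Fix the vertex order 1 < 2 < 3 < 4 < 5 < 6 < 7 < 8 < 9 and write every simplex with vertices in increasing order. Then dim K = 2 and the simplices of K are:

  0-simplices (9): [1], [2], [3], [4], [5], [6], [7], [8], [9]
  1-simplices (27): (27 of them)
  2-simplices (18): [1,2,4], [1,2,6], [1,4,7], [1,5,7], [1,5,9], [1,6,9], [2,3,5], [2,3,6], [2,4,8], [2,5,8], [3,4,7], [3,4,9], [3,5,9], [3,6,7], [4,8,9], [5,7,8], [6,7,8], [6,8,9]

giving chain groups C_0 ≅ Z^9, C_1 ≅ Z^27, C_2 ≅ Z^18.

∂_1: C_1 → C_0 is given by ∂[p,q] = [q] − [p]. For instance
  ∂[8,9] = [9] − [8].
As a 9×27 matrix over Z this has rank 8, with invariant factors (1,1,1,1,1,1,1,1).

∂_2: C_2 → C_1 acts by ∂[p,q,r] = [q,r] − [p,r] + [p,q]. For instance
  ∂[1,4,7] = [4,7] − [1,7] + [1,4],
  ∂[2,4,8] = [4,8] − [2,8] + [2,4].
As a 27×18 matrix over Z this has rank 17, with invariant factors (1,1,1,1,1,1,1,1,1,1,1,1,1,1,1,1,1).

Computing H_k = (kernel of ∂_k) / (image of ∂_{k+1}):

  H_0: rank C_0 − rank ∂_1 = 9 − 8 = 1, and the invariant factors of ∂_1 are all 1, so H_0 ≅ Z.
  H_1: rank ker ∂_1 − rank ∂_2 = (27 − 8) − 17 = 2, and the invariant factors of ∂_2 are all 1, so H_1 ≅ Z^2.
  H_2: rank ker ∂_2 − rank ∂_3 = (18 − 17) − 0 = 1, and there is no ∂_3, so H_2 ≅ Z.

As a check, the Euler characteristic is 9 − 27 + 18 = 0, which agrees with 1 − 2 + 1 = 0.

H_0 ≅ Z,  H_1 ≅ Z^2,  H_2 ≅ Z.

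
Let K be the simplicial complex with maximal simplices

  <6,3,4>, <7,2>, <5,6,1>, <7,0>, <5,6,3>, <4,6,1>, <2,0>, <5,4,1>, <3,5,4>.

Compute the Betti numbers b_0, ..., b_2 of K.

Order the vertices as 0 < 1 < 2 < 3 < 4 < 5 < 6 < 7. Listing each simplex with vertices in this order, K has dimension 2 with simplices:

  0-simplices (8): [0], [1], [2], [3], [4], [5], [6], [7]
  1-simplices (12): [0,2], [0,7], [1,4], [1,5], [1,6], [2,7], [3,4], [3,5], [3,6], [4,5], [4,6], [5,6]
  2-simplices (6): [1,4,5], [1,4,6], [1,5,6], [3,4,5], [3,4,6], [3,5,6]

giving chain groups C_0 ≅ Z^8, C_1 ≅ Z^12, C_2 ≅ Z^6.

∂_1: C_1 → C_0 is given by ∂[p,q] = [q] − [p]. For instance
  ∂[2,7] = [7] − [2].
This gives a 8×12 integer matrix of rank 6; reducing to Smith normal form yields diagonal entries (1,1,1,1,1,1).

Boundary ∂_2: C_2 → C_1 sends each 2-simplex [p,q,r] to [q,r] − [p,r] + [p,q]. For instance
  ∂[3,5,6] = [5,6] − [3,6] + [3,5],
  ∂[1,4,5] = [4,5] − [1,5] + [1,4].
As a 12×6 matrix over Z this has rank 5, with invariant factors (1,1,1,1,1).

From H_k ≅ ker(∂_k) / im(∂_{k+1}) we obtain:

  H_0: rank C_0 − rank ∂_1 = 8 − 6 = 2, and the invariant factors of ∂_1 are all 1, so H_0 ≅ Z^2.
  H_1: rank ker ∂_1 − rank ∂_2 = (12 − 6) − 5 = 1, and the invariant factors of ∂_2 are all 1, so H_1 ≅ Z.
  H_2: rank ker ∂_2 − rank ∂_3 = (6 − 5) − 0 = 1, and there is no ∂_3, so H_2 ≅ Z.

(K is a triangulation of the disjoint union of the 2-sphere S^2 and the circle S^1.)

Hence the Betti numbers are b_0 = 2, b_1 = 1, b_2 = 1.

b_0 = 2, b_1 = 1, b_2 = 1.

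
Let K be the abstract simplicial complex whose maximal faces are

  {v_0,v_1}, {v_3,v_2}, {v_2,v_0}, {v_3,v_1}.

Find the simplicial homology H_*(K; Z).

Order the vertices as v_0 < v_1 < v_2 < v_3. Listing each simplex with vertices in this order, K has dimension 1 with simplices:

  0-simplices (4): [v_0], [v_1], [v_2], [v_3]
  1-simplices (4): [v_0,v_1], [v_0,v_2], [v_1,v_3], [v_2,v_3]

Hence C_0 ≅ Z^4, C_1 ≅ Z^4.

∂_1: C_1 → C_0 is given by ∂[p,q] = [q] − [p]. For instance
  ∂[v_0,v_1] = [v_1] − [v_0].
This gives a 4×4 integer matrix of rank 3; reducing to Smith normal form yields diagonal entries (1,1,1).

Reading off H_k = ker ∂_k / im ∂_{k+1}:

  H_0: rank C_0 − rank ∂_1 = 4 − 3 = 1, and the invariant factors of ∂_1 are all 1, so H_0 = Z.
  H_1: rank ker ∂_1 − rank ∂_2 = (4 − 3) − 0 = 1, and there is no ∂_2, so H_1 = Z.

H_0 ≅ Z,  H_1 ≅ Z.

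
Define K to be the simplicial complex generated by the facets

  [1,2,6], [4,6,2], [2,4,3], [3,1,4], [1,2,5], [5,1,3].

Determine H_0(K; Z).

H_0 ≅ Z.

Fix the vertex order 1 < 2 < 3 < 4 < 5 < 6 and write every simplex with vertices in increasing order. Then dim K = 2 and the simplices of K are:

  0-simplices (6): [1], [2], [3], [4], [5], [6]
  1-simplices (12): [1,2], [1,3], [1,4], [1,5], [1,6], [2,3], [2,4], [2,5], [2,6], [3,4], [3,5], [4,6]
  2-simplices (6): [1,2,5], [1,2,6], [1,3,4], [1,3,5], [2,3,4], [2,4,6]

so the chain groups are C_0 ≅ Z^6, C_1 ≅ Z^12, C_2 ≅ Z^6.

The boundary map ∂_1: C_1 → C_0 is given by ∂[p,q] = [q] − [p]. For instance
  ∂[3,5] = [5] − [3].
As a 6×12 matrix over Z this has rank 5, with invariant factors (1,1,1,1,1).

∂_2: C_2 → C_1 sends each 2-simplex [p,q,r] to [q,r] − [p,r] + [p,q]. For instance
  ∂[1,3,4] = [3,4] − [1,4] + [1,3],
  ∂[2,3,4] = [3,4] − [2,4] + [2,3].
As a 12×6 matrix over Z this has rank 6, with invariant factors (1,1,1,1,1,1).

Reading off H_k = ker ∂_k / im ∂_{k+1}:

  H_0: rank C_0 − rank ∂_1 = 6 − 5 = 1, and the invariant factors of ∂_1 are all 1, so H_0 ≅ Z.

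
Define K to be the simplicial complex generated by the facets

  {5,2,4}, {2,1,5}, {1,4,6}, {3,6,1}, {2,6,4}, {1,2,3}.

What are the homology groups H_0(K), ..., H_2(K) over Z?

H_0 = Z,  H_1 = Z,  H_2 = 0.

Take the total order 1 < 2 < 3 < 4 < 5 < 6 on the vertex set. Then K (dimension 2) consists of the simplices:

  0-simplices (6): [1], [2], [3], [4], [5], [6]
  1-simplices (12): [1,2], [1,3], [1,4], [1,5], [1,6], [2,3], [2,4], [2,5], [2,6], [3,6], [4,5], [4,6]
  2-simplices (6): [1,2,3], [1,2,5], [1,3,6], [1,4,6], [2,4,5], [2,4,6]

Hence C_0 ≅ Z^6, C_1 ≅ Z^12, C_2 ≅ Z^6.

∂_1: C_1 → C_0 is given by ∂[p,q] = [q] − [p]. For instance
  ∂[1,5] = [5] − [1].
The 6×12 boundary matrix has rank 5 and Smith normal form diag(1,1,1,1,1).

Boundary ∂_2: C_2 → C_1 maps a triangle to the signed sum of its edges. For instance
  ∂[1,3,6] = [3,6] − [1,6] + [1,3],
  ∂[1,4,6] = [4,6] − [1,6] + [1,4].
As a 12×6 matrix over Z this has rank 6, with invariant factors (1,1,1,1,1,1).

Reading off H_k = ker ∂_k / im ∂_{k+1}:

  H_0: rank C_0 − rank ∂_1 = 6 − 5 = 1, and the invariant factors of ∂_1 are all 1, so H_0 = Z.
  H_1: rank ker ∂_1 − rank ∂_2 = (12 − 5) − 6 = 1, and the invariant factors of ∂_2 are all 1, so H_1 = Z.
  H_2: rank ker ∂_2 − rank ∂_3 = (6 − 6) − 0 = 0, and there is no ∂_3, so H_2 = 0.

(K is a triangulation of the cylinder S^1 x I.)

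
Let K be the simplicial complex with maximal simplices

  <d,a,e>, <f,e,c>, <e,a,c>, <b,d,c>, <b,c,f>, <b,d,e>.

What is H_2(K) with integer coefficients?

K has 6 vertices, 12 edges, 6 triangles.
rank ∂_2 = 6, rank ∂_3 = 0 ⇒ b_2 = 6 − 6 − 0 = 0. So H_2 = 0.

H_2 = 0.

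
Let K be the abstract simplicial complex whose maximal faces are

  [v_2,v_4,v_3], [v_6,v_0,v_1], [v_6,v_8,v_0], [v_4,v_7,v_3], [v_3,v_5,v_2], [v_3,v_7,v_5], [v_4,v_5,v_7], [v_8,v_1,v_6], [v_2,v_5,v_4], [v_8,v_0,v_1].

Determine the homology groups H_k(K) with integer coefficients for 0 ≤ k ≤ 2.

Take the total order v_0 < v_1 < v_2 < v_3 < v_4 < v_5 < v_6 < v_7 < v_8 on the vertex set. Then K (dimension 2) consists of the simplices:

  0-simplices (9): [v_0], [v_1], [v_2], [v_3], [v_4], [v_5], [v_6], [v_7], [v_8]
  1-simplices (15): (15 of them)
  2-simplices (10): [v_0,v_1,v_6], [v_0,v_1,v_8], [v_0,v_6,v_8], [v_1,v_6,v_8], [v_2,v_3,v_4], [v_2,v_3,v_5], [v_2,v_4,v_5], [v_3,v_4,v_7], [v_3,v_5,v_7], [v_4,v_5,v_7]

so the chain groups are C_0 ≅ Z^9, C_1 ≅ Z^15, C_2 ≅ Z^10.

Boundary ∂_1: C_1 → C_0 maps an edge to its endpoints' difference, ∂[p,q] = q − p.
The resulting 9×15 matrix has rank 7, and its Smith normal form has invariant factors (1,1,1,1,1,1,1).

The boundary map ∂_2: C_2 → C_1 sends each 2-simplex [p,q,r] to [q,r] − [p,r] + [p,q]. For instance
  ∂[v_3,v_4,v_7] = [v_4,v_7] − [v_3,v_7] + [v_3,v_4],
  ∂[v_2,v_3,v_5] = [v_3,v_5] − [v_2,v_5] + [v_2,v_3].
As a 15×10 matrix over Z this has rank 8, with invariant factors (1,1,1,1,1,1,1,1).

Now H_k = ker ∂_k / im ∂_{k+1}, so:

  H_0: rank C_0 − rank ∂_1 = 9 − 7 = 2, and the invariant factors of ∂_1 are all 1, so H_0 ≅ Z^2.
  H_1: rank ker ∂_1 − rank ∂_2 = (15 − 7) − 8 = 0, and the invariant factors of ∂_2 are all 1, so H_1 ≅ 0.
  H_2: rank ker ∂_2 − rank ∂_3 = (10 − 8) − 0 = 2, and there is no ∂_3, so H_2 ≅ Z^2.

H_0 ≅ Z^2,  H_1 = 0,  H_2 ≅ Z^2.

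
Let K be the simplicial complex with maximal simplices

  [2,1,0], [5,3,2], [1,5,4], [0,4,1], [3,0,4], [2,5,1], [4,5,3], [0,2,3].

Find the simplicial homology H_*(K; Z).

Order the vertices as 0 < 1 < 2 < 3 < 4 < 5. Listing each simplex with vertices in this order, K has dimension 2 with simplices:

  0-simplices (6): [0], [1], [2], [3], [4], [5]
  1-simplices (12): [0,1], [0,2], [0,3], [0,4], [1,2], [1,4], [1,5], [2,3], [2,5], [3,4], [3,5], [4,5]
  2-simplices (8): [0,1,2], [0,1,4], [0,2,3], [0,3,4], [1,2,5], [1,4,5], [2,3,5], [3,4,5]

Hence C_0 ≅ Z^6, C_1 ≅ Z^12, C_2 ≅ Z^8.

The boundary map ∂_1: C_1 → C_0 sends each edge [p,q] (with p < q) to q − p. For instance
  ∂[1,5] = [5] − [1].
This gives a 6×12 integer matrix of rank 5; reducing to Smith normal form yields diagonal entries (1,1,1,1,1).

The boundary map ∂_2: C_2 → C_1 acts by ∂[p,q,r] = [q,r] − [p,r] + [p,q]. For instance
  ∂[1,4,5] = [4,5] − [1,5] + [1,4],
  ∂[0,3,4] = [3,4] − [0,4] + [0,3].
As a 12×8 matrix over Z this has rank 7, with invariant factors (1,1,1,1,1,1,1).

Reading off H_k = ker ∂_k / im ∂_{k+1}:

  H_0: rank C_0 − rank ∂_1 = 6 − 5 = 1, and the invariant factors of ∂_1 are all 1, so H_0 = Z.
  H_1: rank ker ∂_1 − rank ∂_2 = (12 − 5) − 7 = 0, and the invariant factors of ∂_2 are all 1, so H_1 = 0.
  H_2: rank ker ∂_2 − rank ∂_3 = (8 − 7) − 0 = 1, and there is no ∂_3, so H_2 = Z.

H_0 ≅ Z,  H_1 = 0,  H_2 ≅ Z.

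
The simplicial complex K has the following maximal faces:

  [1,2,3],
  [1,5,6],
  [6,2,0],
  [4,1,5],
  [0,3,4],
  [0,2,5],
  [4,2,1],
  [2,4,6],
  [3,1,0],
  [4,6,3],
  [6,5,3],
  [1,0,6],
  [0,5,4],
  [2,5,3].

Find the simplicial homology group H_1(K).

H_1 ≅ Z^2.

K has 7 vertices, 21 edges, 14 triangles.
rank ∂_1 = 6, rank ∂_2 = 13 ⇒ b_1 = 21 − 6 − 13 = 2; all invariant factors of ∂_2 are 1 so no torsion. So H_1 ≅ Z^2.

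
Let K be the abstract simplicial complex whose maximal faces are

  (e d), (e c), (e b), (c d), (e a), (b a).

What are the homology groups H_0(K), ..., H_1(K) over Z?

Take the total order a < b < c < d < e on the vertex set. Then K (dimension 1) consists of the simplices:

  0-simplices (5): a, b, c, d, e
  1-simplices (6): ab, ae, be, cd, ce, de

Hence C_0 ≅ Z^5, C_1 ≅ Z^6.

The boundary map ∂_1: C_1 → C_0 sends each edge [p,q] (with p < q) to q − p. For instance
  ∂cd = d − c.
This gives a 5×6 integer matrix of rank 4; reducing to Smith normal form yields diagonal entries (1,1,1,1).

Reading off H_k = ker ∂_k / im ∂_{k+1}:

  H_0: rank C_0 − rank ∂_1 = 5 − 4 = 1, and the invariant factors of ∂_1 are all 1, so H_0 = Z.
  H_1: rank ker ∂_1 − rank ∂_2 = (6 − 4) − 0 = 2, and there is no ∂_2, so H_1 = Z^2.

H_0 = Z,  H_1 = Z^2.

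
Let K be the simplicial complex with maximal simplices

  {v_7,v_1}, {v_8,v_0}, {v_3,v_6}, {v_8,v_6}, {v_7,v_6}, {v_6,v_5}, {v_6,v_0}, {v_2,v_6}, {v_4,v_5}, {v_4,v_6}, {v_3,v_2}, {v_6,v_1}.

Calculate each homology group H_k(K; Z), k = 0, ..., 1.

K has 9 vertices, 12 edges.
rank ∂_0 = 0, rank ∂_1 = 8 ⇒ b_0 = 9 − 0 − 8 = 1; all invariant factors of ∂_1 are 1 so no torsion. So H_0 = Z.
rank ∂_1 = 8, rank ∂_2 = 0 ⇒ b_1 = 12 − 8 − 0 = 4. So H_1 = Z^4.

H_0 = Z,  H_1 = Z^4.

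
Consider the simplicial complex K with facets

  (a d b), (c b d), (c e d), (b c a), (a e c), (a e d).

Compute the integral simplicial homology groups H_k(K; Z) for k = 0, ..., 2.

Take the total order a < b < c < d < e on the vertex set. Then K (dimension 2) consists of the simplices:

  0-simplices (5): a, b, c, d, e
  1-simplices (9): ab, ac, ad, ae, bc, bd, cd, ce, de
  2-simplices (6): abc, abd, ace, ade, bcd, cde

so the chain groups are C_0 ≅ Z^5, C_1 ≅ Z^9, C_2 ≅ Z^6.

∂_1: C_1 → C_0 sends each edge [p,q] (with p < q) to q − p.
The resulting 5×9 matrix has rank 4, and its Smith normal form has invariant factors (1,1,1,1).

Boundary ∂_2: C_2 → C_1 maps a triangle to the signed sum of its edges. For instance
  ∂bcd = cd − bd + bc,
  ∂cde = de − ce + cd.
This gives a 9×6 integer matrix of rank 5; reducing to Smith normal form yields diagonal entries (1,1,1,1,1).

Reading off H_k = ker ∂_k / im ∂_{k+1}:

  H_0: rank C_0 − rank ∂_1 = 5 − 4 = 1, and the invariant factors of ∂_1 are all 1, so H_0 ≅ Z.
  H_1: rank ker ∂_1 − rank ∂_2 = (9 − 4) − 5 = 0, and the invariant factors of ∂_2 are all 1, so H_1 ≅ 0.
  H_2: rank ker ∂_2 − rank ∂_3 = (6 − 5) − 0 = 1, and there is no ∂_3, so H_2 ≅ Z.

H_0 ≅ Z,  H_1 = 0,  H_2 ≅ Z.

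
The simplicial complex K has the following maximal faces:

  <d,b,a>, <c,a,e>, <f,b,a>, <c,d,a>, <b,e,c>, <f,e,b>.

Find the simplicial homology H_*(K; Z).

H_0 = Z,  H_1 = Z,  H_2 = 0.

We work with the vertex ordering a < b < c < d < e < f. The simplices of K, each written with vertices in increasing order, are:

  0-simplices (6): a, b, c, d, e, f
  1-simplices (12): ab, ac, ad, ae, af, bc, bd, be, bf, cd, ce, ef
  2-simplices (6): abd, abf, acd, ace, bce, bef

giving chain groups C_0 ≅ Z^6, C_1 ≅ Z^12, C_2 ≅ Z^6.

Boundary ∂_1: C_1 → C_0 sends each edge [p,q] (with p < q) to q − p.
As a 6×12 matrix over Z this has rank 5, with invariant factors (1,1,1,1,1).

∂_2: C_2 → C_1 maps a triangle to the signed sum of its edges. For instance
  ∂abf = bf − af + ab,
  ∂bce = ce − be + bc.
The 12×6 boundary matrix has rank 6 and Smith normal form diag(1,1,1,1,1,1).

Now H_k = ker ∂_k / im ∂_{k+1}, so:

  H_0: rank C_0 − rank ∂_1 = 6 − 5 = 1, and the invariant factors of ∂_1 are all 1, so H_0 = Z.
  H_1: rank ker ∂_1 − rank ∂_2 = (12 − 5) − 6 = 1, and the invariant factors of ∂_2 are all 1, so H_1 = Z.
  H_2: rank ker ∂_2 − rank ∂_3 = (6 − 6) − 0 = 0, and there is no ∂_3, so H_2 = 0.

As a check, the Euler characteristic is 6 − 12 + 6 = 0, which agrees with 1 − 1 + 0 = 0.
(K is a triangulation of the cylinder S^1 x I.)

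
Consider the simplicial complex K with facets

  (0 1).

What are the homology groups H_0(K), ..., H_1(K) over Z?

Fix the vertex order 0 < 1 and write every simplex with vertices in increasing order. Then dim K = 1 and the simplices of K are:

  0-simplices (2): [0], [1]
  1-simplices (1): [0,1]

giving chain groups C_0 ≅ Z^2, C_1 ≅ Z^1.

Boundary ∂_1: C_1 → C_0 maps an edge to its endpoints' difference, ∂[p,q] = q − p. For instance
  ∂[0,1] = [1] − [0].
This gives a 2×1 integer matrix of rank 1; reducing to Smith normal form yields diagonal entries (1).

Computing H_k = (kernel of ∂_k) / (image of ∂_{k+1}):

  H_0: rank C_0 − rank ∂_1 = 2 − 1 = 1, and the invariant factors of ∂_1 are all 1, so H_0 ≅ Z.
  H_1: rank ker ∂_1 − rank ∂_2 = (1 − 1) − 0 = 0, and there is no ∂_2, so H_1 ≅ 0.

H_0 = Z,  H_1 = 0.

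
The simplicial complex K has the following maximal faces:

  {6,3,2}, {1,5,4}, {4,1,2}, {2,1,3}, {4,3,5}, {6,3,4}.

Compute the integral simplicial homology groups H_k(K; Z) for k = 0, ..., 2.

We work with the vertex ordering 1 < 2 < 3 < 4 < 5 < 6. The simplices of K, each written with vertices in increasing order, are:

  0-simplices (6): [1], [2], [3], [4], [5], [6]
  1-simplices (12): [1,2], [1,3], [1,4], [1,5], [2,3], [2,4], [2,6], [3,4], [3,5], [3,6], [4,5], [4,6]
  2-simplices (6): [1,2,3], [1,2,4], [1,4,5], [2,3,6], [3,4,5], [3,4,6]

Hence C_0 ≅ Z^6, C_1 ≅ Z^12, C_2 ≅ Z^6.

The boundary map ∂_1: C_1 → C_0 is given by ∂[p,q] = [q] − [p].
The 6×12 boundary matrix has rank 5 and Smith normal form diag(1,1,1,1,1).

Boundary ∂_2: C_2 → C_1 sends each 2-simplex [p,q,r] to [q,r] − [p,r] + [p,q]. For instance
  ∂[1,2,4] = [2,4] − [1,4] + [1,2],
  ∂[1,2,3] = [2,3] − [1,3] + [1,2].
As a 12×6 matrix over Z this has rank 6, with invariant factors (1,1,1,1,1,1).

From H_k ≅ ker(∂_k) / im(∂_{k+1}) we obtain:

  H_0: rank C_0 − rank ∂_1 = 6 − 5 = 1, and the invariant factors of ∂_1 are all 1, so H_0 ≅ Z.
  H_1: rank ker ∂_1 − rank ∂_2 = (12 − 5) − 6 = 1, and the invariant factors of ∂_2 are all 1, so H_1 ≅ Z.
  H_2: rank ker ∂_2 − rank ∂_3 = (6 − 6) − 0 = 0, and there is no ∂_3, so H_2 ≅ 0.

As a check, the Euler characteristic is 6 − 12 + 6 = 0, which agrees with 1 − 1 + 0 = 0.

H_0 = Z,  H_1 = Z,  H_2 = 0.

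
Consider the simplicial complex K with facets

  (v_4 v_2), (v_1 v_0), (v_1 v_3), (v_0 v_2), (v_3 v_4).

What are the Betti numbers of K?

Fix the vertex order v_0 < v_1 < v_2 < v_3 < v_4 and write every simplex with vertices in increasing order. Then dim K = 1 and the simplices of K are:

  0-simplices (5): [v_0], [v_1], [v_2], [v_3], [v_4]
  1-simplices (5): [v_0,v_1], [v_0,v_2], [v_1,v_3], [v_2,v_4], [v_3,v_4]

so the chain groups are C_0 ≅ Z^5, C_1 ≅ Z^5.

∂_1: C_1 → C_0 sends each edge [p,q] (with p < q) to q − p. For instance
  ∂[v_0,v_2] = [v_2] − [v_0].
The 5×5 boundary matrix has rank 4 and Smith normal form diag(1,1,1,1).

From H_k ≅ ker(∂_k) / im(∂_{k+1}) we obtain:

  H_0: rank C_0 − rank ∂_1 = 5 − 4 = 1, and the invariant factors of ∂_1 are all 1, so H_0 ≅ Z.
  H_1: rank ker ∂_1 − rank ∂_2 = (5 − 4) − 0 = 1, and there is no ∂_2, so H_1 ≅ Z.

As a check, the Euler characteristic is 5 − 5 = 0, which agrees with 1 − 1 = 0.
(K is a triangulation of the circle S^1.)

Hence the Betti numbers are b_0 = 1, b_1 = 1.

b_0 = 1, b_1 = 1.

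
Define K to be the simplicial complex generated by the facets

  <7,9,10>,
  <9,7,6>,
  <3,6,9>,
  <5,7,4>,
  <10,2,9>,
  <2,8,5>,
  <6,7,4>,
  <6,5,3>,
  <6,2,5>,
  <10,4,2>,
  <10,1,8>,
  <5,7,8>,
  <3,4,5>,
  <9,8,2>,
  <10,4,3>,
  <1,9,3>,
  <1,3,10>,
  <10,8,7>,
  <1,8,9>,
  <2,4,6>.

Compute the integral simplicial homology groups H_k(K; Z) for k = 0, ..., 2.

K has 10 vertices, 30 edges, 20 triangles.
rank ∂_0 = 0, rank ∂_1 = 9 ⇒ b_0 = 10 − 0 − 9 = 1; all invariant factors of ∂_1 are 1 so no torsion. So H_0 = Z.
rank ∂_1 = 9, rank ∂_2 = 20 ⇒ b_1 = 30 − 9 − 20 = 1; ∂_2 has invariant factor(s) [2] giving torsion. So H_1 = Z × Z/2.
rank ∂_2 = 20, rank ∂_3 = 0 ⇒ b_2 = 20 − 20 − 0 = 0. So H_2 = 0.

H_0 ≅ Z,  H_1 ≅ Z × Z/2,  H_2 = 0.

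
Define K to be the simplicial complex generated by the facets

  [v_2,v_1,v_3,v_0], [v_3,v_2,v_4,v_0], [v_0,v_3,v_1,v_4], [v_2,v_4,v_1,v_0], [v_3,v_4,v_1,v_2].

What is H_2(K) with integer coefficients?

H_2 = 0.

K has 5 vertices, 10 edges, 10 triangles, 5 3-simplices.
rank ∂_2 = 6, rank ∂_3 = 4 ⇒ b_2 = 10 − 6 − 4 = 0; all invariant factors of ∂_3 are 1 so no torsion. So H_2 = 0.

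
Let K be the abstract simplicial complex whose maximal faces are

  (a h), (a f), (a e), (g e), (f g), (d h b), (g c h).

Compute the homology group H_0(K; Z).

H_0 ≅ Z.

Order the vertices as a < b < c < d < e < f < g < h. Listing each simplex with vertices in this order, K has dimension 2 with simplices:

  0-simplices (8): a, b, c, d, e, f, g, h
  1-simplices (11): ae, af, ah, bd, bh, cg, ch, dh, eg, fg, gh
  2-simplices (2): bdh, cgh

giving chain groups C_0 ≅ Z^8, C_1 ≅ Z^11, C_2 ≅ Z^2.

∂_1: C_1 → C_0 maps an edge to its endpoints' difference, ∂[p,q] = q − p. For instance
  ∂fg = g − f.
The resulting 8×11 matrix has rank 7, and its Smith normal form has invariant factors (1,1,1,1,1,1,1).

Boundary ∂_2: C_2 → C_1 maps a triangle to the signed sum of its edges. For instance
  ∂cgh = gh − ch + cg,
  ∂bdh = dh − bh + bd.
As a 11×2 matrix over Z this has rank 2, with invariant factors (1,1).

Now H_k = ker ∂_k / im ∂_{k+1}, so:

  H_0: rank C_0 − rank ∂_1 = 8 − 7 = 1, and the invariant factors of ∂_1 are all 1, so H_0 = Z.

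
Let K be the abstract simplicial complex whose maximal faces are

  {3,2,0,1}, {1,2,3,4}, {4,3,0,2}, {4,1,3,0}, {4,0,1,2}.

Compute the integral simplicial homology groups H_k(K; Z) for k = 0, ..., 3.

H_0 = Z,  H_1 = 0,  H_2 = 0,  H_3 = Z.

We work with the vertex ordering 0 < 1 < 2 < 3 < 4. The simplices of K, each written with vertices in increasing order, are:

  0-simplices (5): [0], [1], [2], [3], [4]
  1-simplices (10): [0,1], [0,2], [0,3], [0,4], [1,2], [1,3], [1,4], [2,3], [2,4], [3,4]
  2-simplices (10): [0,1,2], [0,1,3], [0,1,4], [0,2,3], [0,2,4], [0,3,4], [1,2,3], [1,2,4], [1,3,4], [2,3,4]
  3-simplices (5): [0,1,2,3], [0,1,2,4], [0,1,3,4], [0,2,3,4], [1,2,3,4]

Hence C_0 ≅ Z^5, C_1 ≅ Z^10, C_2 ≅ Z^10, C_3 ≅ Z^5.

The boundary map ∂_1: C_1 → C_0 maps an edge to its endpoints' difference, ∂[p,q] = q − p.
The 5×10 boundary matrix has rank 4 and Smith normal form diag(1,1,1,1).

The boundary map ∂_2: C_2 → C_1 maps a triangle to the signed sum of its edges. For instance
  ∂[0,1,4] = [1,4] − [0,4] + [0,1],
  ∂[0,1,2] = [1,2] − [0,2] + [0,1].
The 10×10 boundary matrix has rank 6 and Smith normal form diag(1,1,1,1,1,1).

∂_3: C_3 → C_2 sends each 3-simplex σ to the alternating sum Σ_i (−1)^i (σ with its i-th vertex removed). For instance
  ∂[0,2,3,4] = [2,3,4] − [0,3,4] + [0,2,4] − [0,2,3],
  ∂[0,1,2,4] = [1,2,4] − [0,2,4] + [0,1,4] − [0,1,2].
This gives a 10×5 integer matrix of rank 4; reducing to Smith normal form yields diagonal entries (1,1,1,1).

Computing H_k = (kernel of ∂_k) / (image of ∂_{k+1}):

  H_0: rank C_0 − rank ∂_1 = 5 − 4 = 1, and the invariant factors of ∂_1 are all 1, so H_0 ≅ Z.
  H_1: rank ker ∂_1 − rank ∂_2 = (10 − 4) − 6 = 0, and the invariant factors of ∂_2 are all 1, so H_1 ≅ 0.
  H_2: rank ker ∂_2 − rank ∂_3 = (10 − 6) − 4 = 0, and the invariant factors of ∂_3 are all 1, so H_2 ≅ 0.
  H_3: rank ker ∂_3 − rank ∂_4 = (5 − 4) − 0 = 1, and there is no ∂_4, so H_3 ≅ Z.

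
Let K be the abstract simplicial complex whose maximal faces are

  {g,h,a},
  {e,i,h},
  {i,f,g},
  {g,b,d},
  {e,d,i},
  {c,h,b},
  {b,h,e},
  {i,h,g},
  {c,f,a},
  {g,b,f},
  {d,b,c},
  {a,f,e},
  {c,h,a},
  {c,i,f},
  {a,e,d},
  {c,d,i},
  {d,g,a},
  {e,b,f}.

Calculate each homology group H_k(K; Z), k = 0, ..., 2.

H_0 ≅ Z,  H_1 ≅ Z^2,  H_2 ≅ Z.

K has 9 vertices, 27 edges, 18 triangles.
rank ∂_0 = 0, rank ∂_1 = 8 ⇒ b_0 = 9 − 0 − 8 = 1; all invariant factors of ∂_1 are 1 so no torsion. So H_0 ≅ Z.
rank ∂_1 = 8, rank ∂_2 = 17 ⇒ b_1 = 27 − 8 − 17 = 2; all invariant factors of ∂_2 are 1 so no torsion. So H_1 ≅ Z^2.
rank ∂_2 = 17, rank ∂_3 = 0 ⇒ b_2 = 18 − 17 − 0 = 1. So H_2 ≅ Z.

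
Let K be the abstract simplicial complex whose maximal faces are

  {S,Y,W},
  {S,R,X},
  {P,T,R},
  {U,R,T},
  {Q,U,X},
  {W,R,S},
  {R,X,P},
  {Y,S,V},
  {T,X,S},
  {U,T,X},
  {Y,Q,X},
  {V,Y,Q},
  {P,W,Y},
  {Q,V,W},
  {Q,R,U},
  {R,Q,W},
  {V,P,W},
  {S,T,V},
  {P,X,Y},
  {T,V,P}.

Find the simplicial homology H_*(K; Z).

We work with the vertex ordering P < Q < R < S < T < U < V < W < X < Y. The simplices of K, each written with vertices in increasing order, are:

  0-simplices (10): P, Q, R, S, T, U, V, W, X, Y
  1-simplices (30): PR, PT, PV, PW, PX, PY, QR, QU, QV, QW, QX, QY, RS, RT, RU, RW, RX, ST, SV, SW, SX, SY, TU, TV, TX, UX, VW, VY, WY, XY
  2-simplices (20): PRT, PRX, PTV, PVW, PWY, PXY, QRU, QRW, QUX, QVW, QVY, QXY, RSW, RSX, RTU, STV, STX, SVY, SWY, TUX

so the chain groups are C_0 ≅ Z^10, C_1 ≅ Z^30, C_2 ≅ Z^20.

The boundary map ∂_1: C_1 → C_0 sends each edge [p,q] (with p < q) to q − p.
This gives a 10×30 integer matrix of rank 9; reducing to Smith normal form yields diagonal entries (1,1,1,1,1,1,1,1,1).

The boundary map ∂_2: C_2 → C_1 acts by ∂[p,q,r] = [q,r] − [p,r] + [p,q]. For instance
  ∂PRX = RX − PX + PR,
  ∂RSW = SW − RW + RS.
As a 30×20 matrix over Z this has rank 20, with invariant factors (1,1,1,1,1,1,1,1,1,1,1,1,1,1,1,1,1,1,1,2).

Reading off H_k = ker ∂_k / im ∂_{k+1}:

  H_0: rank C_0 − rank ∂_1 = 10 − 9 = 1, and the invariant factors of ∂_1 are all 1, so H_0 ≅ Z.
  H_1: rank ker ∂_1 − rank ∂_2 = (30 − 9) − 20 = 1, and ∂_2 has invariant factor 2 > 1, so H_1 ≅ Z ⊕ Z/2Z.
  H_2: rank ker ∂_2 − rank ∂_3 = (20 − 20) − 0 = 0, and there is no ∂_3, so H_2 ≅ 0.

As a check, the Euler characteristic is 10 − 30 + 20 = 0, which agrees with 1 − 1 + 0 = 0.

H_0 ≅ Z,  H_1 ≅ Z ⊕ Z/2Z,  H_2 = 0.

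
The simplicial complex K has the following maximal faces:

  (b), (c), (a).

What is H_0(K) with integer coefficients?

K has 3 vertices.
rank ∂_0 = 0, rank ∂_1 = 0 ⇒ b_0 = 3 − 0 − 0 = 3. So H_0 ≅ Z^3.

H_0 = Z^3.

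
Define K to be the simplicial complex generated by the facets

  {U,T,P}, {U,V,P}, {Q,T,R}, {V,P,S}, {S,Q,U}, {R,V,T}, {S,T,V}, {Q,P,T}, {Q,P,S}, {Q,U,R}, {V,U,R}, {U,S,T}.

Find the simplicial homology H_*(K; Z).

Order the vertices as P < Q < R < S < T < U < V. Listing each simplex with vertices in this order, K has dimension 2 with simplices:

  0-simplices (7): P, Q, R, S, T, U, V
  1-simplices (18): PQ, PS, PT, PU, PV, QR, QS, QT, QU, RT, RU, RV, ST, SU, SV, TU, TV, UV
  2-simplices (12): PQS, PQT, PSV, PTU, PUV, QRT, QRU, QSU, RTV, RUV, STU, STV

so the chain groups are C_0 ≅ Z^7, C_1 ≅ Z^18, C_2 ≅ Z^12.

The boundary map ∂_1: C_1 → C_0 maps an edge to its endpoints' difference, ∂[p,q] = q − p.
The 7×18 boundary matrix has rank 6 and Smith normal form diag(1,1,1,1,1,1).

The boundary map ∂_2: C_2 → C_1 sends each 2-simplex [p,q,r] to [q,r] − [p,r] + [p,q]. For instance
  ∂QRT = RT − QT + QR,
  ∂QRU = RU − QU + QR.
This gives a 18×12 integer matrix of rank 12; reducing to Smith normal form yields diagonal entries (1,1,1,1,1,1,1,1,1,1,1,2).

From H_k ≅ ker(∂_k) / im(∂_{k+1}) we obtain:

  H_0: rank C_0 − rank ∂_1 = 7 − 6 = 1, and the invariant factors of ∂_1 are all 1, so H_0 ≅ Z.
  H_1: rank ker ∂_1 − rank ∂_2 = (18 − 6) − 12 = 0, and ∂_2 has invariant factor 2 > 1, so H_1 ≅ Z/2.
  H_2: rank ker ∂_2 − rank ∂_3 = (12 − 12) − 0 = 0, and there is no ∂_3, so H_2 ≅ 0.

(K is a triangulation of the real projective plane RP^2.)

H_0 = Z,  H_1 = Z/2,  H_2 = 0.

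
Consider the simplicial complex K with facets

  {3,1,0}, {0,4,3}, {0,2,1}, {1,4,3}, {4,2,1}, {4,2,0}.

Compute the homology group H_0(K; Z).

K has 5 vertices, 9 edges, 6 triangles.
rank ∂_0 = 0, rank ∂_1 = 4 ⇒ b_0 = 5 − 0 − 4 = 1; all invariant factors of ∂_1 are 1 so no torsion. So H_0 ≅ Z.

H_0 ≅ Z.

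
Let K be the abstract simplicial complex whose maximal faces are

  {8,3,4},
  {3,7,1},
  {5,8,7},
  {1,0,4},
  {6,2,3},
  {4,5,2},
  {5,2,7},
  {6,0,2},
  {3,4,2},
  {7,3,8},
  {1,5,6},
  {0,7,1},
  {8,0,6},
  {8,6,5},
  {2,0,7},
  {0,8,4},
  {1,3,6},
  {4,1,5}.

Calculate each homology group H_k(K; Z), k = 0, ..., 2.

H_0 = Z,  H_1 = Z^2,  H_2 = Z.

Order the vertices as 0 < 1 < 2 < 3 < 4 < 5 < 6 < 7 < 8. Listing each simplex with vertices in this order, K has dimension 2 with simplices:

  0-simplices (9): [0], [1], [2], [3], [4], [5], [6], [7], [8]
  1-simplices (27): (27 of them)
  2-simplices (18): [0,1,4], [0,1,7], [0,2,6], [0,2,7], [0,4,8], [0,6,8], [1,3,6], [1,3,7], [1,4,5], [1,5,6], [2,3,4], [2,3,6], [2,4,5], [2,5,7], [3,4,8], [3,7,8], [5,6,8], [5,7,8]

Hence C_0 ≅ Z^9, C_1 ≅ Z^27, C_2 ≅ Z^18.

The boundary map ∂_1: C_1 → C_0 maps an edge to its endpoints' difference, ∂[p,q] = q − p. For instance
  ∂[1,3] = [3] − [1].
As a 9×27 matrix over Z this has rank 8, with invariant factors (1,1,1,1,1,1,1,1).

∂_2: C_2 → C_1 sends each 2-simplex [p,q,r] to [q,r] − [p,r] + [p,q]. For instance
  ∂[5,6,8] = [6,8] − [5,8] + [5,6],
  ∂[3,4,8] = [4,8] − [3,8] + [3,4].
The resulting 27×18 matrix has rank 17, and its Smith normal form has invariant factors (1,1,1,1,1,1,1,1,1,1,1,1,1,1,1,1,1).

Reading off H_k = ker ∂_k / im ∂_{k+1}:

  H_0: rank C_0 − rank ∂_1 = 9 − 8 = 1, and the invariant factors of ∂_1 are all 1, so H_0 ≅ Z.
  H_1: rank ker ∂_1 − rank ∂_2 = (27 − 8) − 17 = 2, and the invariant factors of ∂_2 are all 1, so H_1 ≅ Z^2.
  H_2: rank ker ∂_2 − rank ∂_3 = (18 − 17) − 0 = 1, and there is no ∂_3, so H_2 ≅ Z.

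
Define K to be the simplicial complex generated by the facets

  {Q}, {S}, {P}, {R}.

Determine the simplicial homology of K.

H_0 ≅ Z^4.

Fix the vertex order P < Q < R < S and write every simplex with vertices in increasing order. Then dim K = 0 and the simplices of K are:

  0-simplices (4): P, Q, R, S

Hence C_0 ≅ Z^4.

From H_k ≅ ker(∂_k) / im(∂_{k+1}) we obtain:

  H_0: rank C_0 − rank ∂_1 = 4 − 0 = 4, and there is no ∂_1, so H_0 = Z^4.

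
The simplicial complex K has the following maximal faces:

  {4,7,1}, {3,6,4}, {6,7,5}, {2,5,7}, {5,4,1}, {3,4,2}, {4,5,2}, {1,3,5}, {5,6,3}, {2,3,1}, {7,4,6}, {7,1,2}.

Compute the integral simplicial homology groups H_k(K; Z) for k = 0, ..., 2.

Order the vertices as 1 < 2 < 3 < 4 < 5 < 6 < 7. Listing each simplex with vertices in this order, K has dimension 2 with simplices:

  0-simplices (7): [1], [2], [3], [4], [5], [6], [7]
  1-simplices (18): [1,2], [1,3], [1,4], [1,5], [1,7], [2,3], [2,4], [2,5], [2,7], [3,4], [3,5], [3,6], [4,5], [4,6], [4,7], [5,6], [5,7], [6,7]
  2-simplices (12): [1,2,3], [1,2,7], [1,3,5], [1,4,5], [1,4,7], [2,3,4], [2,4,5], [2,5,7], [3,4,6], [3,5,6], [4,6,7], [5,6,7]

Hence C_0 ≅ Z^7, C_1 ≅ Z^18, C_2 ≅ Z^12.

Boundary ∂_1: C_1 → C_0 sends each edge [p,q] (with p < q) to q − p.
This gives a 7×18 integer matrix of rank 6; reducing to Smith normal form yields diagonal entries (1,1,1,1,1,1).

The boundary map ∂_2: C_2 → C_1 sends each 2-simplex [p,q,r] to [q,r] − [p,r] + [p,q]. For instance
  ∂[3,4,6] = [4,6] − [3,6] + [3,4],
  ∂[3,5,6] = [5,6] − [3,6] + [3,5].
This gives a 18×12 integer matrix of rank 12; reducing to Smith normal form yields diagonal entries (1,1,1,1,1,1,1,1,1,1,1,2).

Now H_k = ker ∂_k / im ∂_{k+1}, so:

  H_0: rank C_0 − rank ∂_1 = 7 − 6 = 1, and the invariant factors of ∂_1 are all 1, so H_0 ≅ Z.
  H_1: rank ker ∂_1 − rank ∂_2 = (18 − 6) − 12 = 0, and ∂_2 has invariant factor 2 > 1, so H_1 ≅ Z/2.
  H_2: rank ker ∂_2 − rank ∂_3 = (12 − 12) − 0 = 0, and there is no ∂_3, so H_2 ≅ 0.

H_0 ≅ Z,  H_1 ≅ Z/2,  H_2 = 0.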